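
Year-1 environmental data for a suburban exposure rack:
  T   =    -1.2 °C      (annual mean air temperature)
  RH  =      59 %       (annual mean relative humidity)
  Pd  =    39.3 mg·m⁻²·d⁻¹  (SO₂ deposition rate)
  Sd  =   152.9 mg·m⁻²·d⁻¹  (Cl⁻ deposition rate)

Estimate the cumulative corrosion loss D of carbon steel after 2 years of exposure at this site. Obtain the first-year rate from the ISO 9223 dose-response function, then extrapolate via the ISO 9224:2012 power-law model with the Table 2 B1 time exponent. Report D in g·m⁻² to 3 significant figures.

D(2) = 255 g·m⁻²

carbon steel: f(T) = +0.150·(T−10) [T≤10 °C] = -1.6800
  SO₂ term: 1.77·39.3^0.52·exp(0.02·59-1.6800) = 7.243
  Sd branch = 0.102·Sd^0.62·e^(0.033·RH+0.04·T) = 15.4 μm/a
  sum: 7.243 + 15.4 → r_corr = 22.65 μm/a
ISO 9224: D(t) = r_corr · t^b with b = 0.523 (carbon steel, B1)
  D(2) = 22.65 × 2^0.523 = 22.65 × 1.437 = 32.54 μm
  Mass loss = 32.54 μm × 7.85 g/cm³ = 255.5 g·m⁻²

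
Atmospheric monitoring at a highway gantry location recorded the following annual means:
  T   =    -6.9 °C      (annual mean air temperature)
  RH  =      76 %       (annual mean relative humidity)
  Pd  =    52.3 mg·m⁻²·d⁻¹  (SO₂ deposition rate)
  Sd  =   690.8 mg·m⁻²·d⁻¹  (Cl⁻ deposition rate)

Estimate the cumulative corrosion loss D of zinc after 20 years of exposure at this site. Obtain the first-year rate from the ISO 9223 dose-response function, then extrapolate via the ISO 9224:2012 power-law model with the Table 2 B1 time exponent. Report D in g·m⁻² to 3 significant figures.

zinc: f(T) = +0.038·(T−10) [T≤10 °C] = -0.6422
  Pd branch = 0.0129·Pd^0.44·e^(0.046·RH+f) = 1.277 μm/a
  Sd branch = 0.0175·Sd^0.57·e^(0.008·RH+0.085·T) = 0.7427 μm/a
  r_corr = 1.277 + 0.7427 = 2.019 μm/a
Long-term exponent b (ISO 9224 Table 2, B1) = 0.813
  D(20) = 2.019 × 20^0.813 = 2.019 × 11.42 = 23.07 μm
  Mass loss = 23.07 μm × 7.14 g/cm³ = 164.7 g·m⁻²

D(20) = 165 g·m⁻²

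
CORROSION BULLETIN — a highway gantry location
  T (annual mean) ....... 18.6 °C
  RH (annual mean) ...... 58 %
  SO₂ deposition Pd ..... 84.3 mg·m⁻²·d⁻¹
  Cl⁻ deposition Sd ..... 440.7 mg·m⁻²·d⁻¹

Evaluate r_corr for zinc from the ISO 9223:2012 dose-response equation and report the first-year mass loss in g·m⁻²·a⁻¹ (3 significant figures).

r_corr = 36.1 g·m⁻²·a⁻¹

zinc: temperature factor f = -0.071·(8.6) = -0.6106
  Pd branch = 0.0129·Pd^0.44·e^(0.046·RH+f) = 0.7103 μm/a
  Cl⁻ term: 0.0175·440.7^0.57·exp(0.008·58+0.085·18.6) = 4.348
  sum: 0.7103 + 4.348 → r_corr = 5.059 μm/a
Convert to mass loss: 5.059 μm/a × 7.14 g/cm³ = 36.12 g·m⁻²·a⁻¹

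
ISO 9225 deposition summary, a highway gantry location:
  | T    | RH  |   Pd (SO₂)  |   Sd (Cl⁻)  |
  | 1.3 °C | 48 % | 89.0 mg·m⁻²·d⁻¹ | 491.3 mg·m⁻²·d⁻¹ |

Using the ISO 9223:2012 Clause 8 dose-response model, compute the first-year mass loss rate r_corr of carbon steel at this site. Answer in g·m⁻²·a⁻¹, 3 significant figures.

carbon steel: T≤10 °C ⇒ hinge +0.150·(1.3−10) = -1.3050
  Pd branch = 1.77·Pd^0.52·e^(0.02·RH+f) = 12.94 μm/a
  Cl⁻ term: 0.102·491.3^0.62·exp(0.033·48+0.04·1.3) = 24.42
  r_corr = 12.94 + 24.42 = 37.36 μm/a
Convert to mass loss: 37.36 μm/a × 7.85 g/cm³ = 293.2 g·m⁻²·a⁻¹

r_corr = 293 g·m⁻²·a⁻¹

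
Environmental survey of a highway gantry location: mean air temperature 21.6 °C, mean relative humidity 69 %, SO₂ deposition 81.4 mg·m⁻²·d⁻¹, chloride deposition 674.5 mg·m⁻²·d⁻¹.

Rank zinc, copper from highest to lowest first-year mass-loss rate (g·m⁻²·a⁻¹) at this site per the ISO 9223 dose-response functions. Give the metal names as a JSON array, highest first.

["zinc", "copper"]

zinc: temperature factor f = -0.071·(11.6) = -0.8236
  Pd branch = 0.0129·Pd^0.44·e^(0.046·RH+f) = 0.9376 μm/a
  Cl⁻ term: 0.0175·674.5^0.57·exp(0.008·69+0.085·21.6) = 7.81
  sum: 0.9376 + 7.81 → r_corr = 8.748 μm/a
  mass loss = 8.748 μm/a × 7.14 g/cm³ = 62.46 g·m⁻²·a⁻¹
copper: temperature factor f = -0.080·(11.6) = -0.9280
  Pd branch = 0.0053·Pd^0.26·e^(0.059·RH+f) = 0.3855 μm/a
  Cl⁻ term: 0.01025·674.5^0.27·exp(0.036·69+0.049·21.6) = 2.056
  sum: 0.3855 + 2.056 → r_corr = 2.441 μm/a
  mass loss = 2.441 μm/a × 8.96 g/cm³ = 21.87 g·m⁻²·a⁻¹
Ordering by g·m⁻²·a⁻¹: zinc (62.5) > copper (21.9)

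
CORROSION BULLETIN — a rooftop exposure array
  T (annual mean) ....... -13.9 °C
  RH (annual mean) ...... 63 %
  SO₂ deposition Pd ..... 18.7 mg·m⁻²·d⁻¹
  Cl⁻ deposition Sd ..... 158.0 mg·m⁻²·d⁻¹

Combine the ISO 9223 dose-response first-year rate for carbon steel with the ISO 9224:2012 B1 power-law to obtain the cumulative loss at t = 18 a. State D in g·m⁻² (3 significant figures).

carbon steel: f(T) = +0.150·(T−10) [T≤10 °C] = -3.5850
  Pd branch = 1.77·Pd^0.52·e^(0.02·RH+f) = 0.7936 μm/a
  Cl⁻ term: 0.102·158.0^0.62·exp(0.033·63+0.04·-13.9) = 10.79
  sum: 0.7936 + 10.79 → r_corr = 11.59 μm/a
Power-law: D(18) = r_corr · 18^0.523
  D(18) = 11.59 × 18^0.523 = 11.59 × 4.534 = 52.54 μm
  Mass loss = 52.54 μm × 7.85 g/cm³ = 412.5 g·m⁻²

D(18) = 412 g·m⁻²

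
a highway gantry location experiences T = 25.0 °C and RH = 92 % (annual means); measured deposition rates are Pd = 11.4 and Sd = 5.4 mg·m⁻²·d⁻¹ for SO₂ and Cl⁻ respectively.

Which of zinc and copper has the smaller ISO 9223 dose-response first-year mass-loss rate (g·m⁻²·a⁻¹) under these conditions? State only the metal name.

zinc: T>10 °C ⇒ hinge -0.071·(25.0−10) = -1.0650
  SO₂ term: 0.0129·11.4^0.44·exp(0.046·92-1.0650) = 0.8934
  Cl⁻ term: 0.0175·5.4^0.57·exp(0.008·92+0.085·25.0) = 0.7999
  sum: 0.8934 + 0.7999 → r_corr = 1.693 μm/a
  mass loss = 1.693 μm/a × 7.14 g/cm³ = 12.09 g·m⁻²·a⁻¹
copper: temperature factor f = -0.080·(15.0) = -1.2000
  SO₂ term: 0.0053·11.4^0.26·exp(0.059·92-1.2000) = 0.6843
  Sd branch = 0.01025·Sd^0.27·e^(0.036·RH+0.049·T) = 1.51 μm/a
  sum: 0.6843 + 1.51 → r_corr = 2.194 μm/a
  mass loss = 2.194 μm/a × 8.96 g/cm³ = 19.66 g·m⁻²·a⁻¹
Ordering by g·m⁻²·a⁻¹: copper (19.7) > zinc (12.1)

zinc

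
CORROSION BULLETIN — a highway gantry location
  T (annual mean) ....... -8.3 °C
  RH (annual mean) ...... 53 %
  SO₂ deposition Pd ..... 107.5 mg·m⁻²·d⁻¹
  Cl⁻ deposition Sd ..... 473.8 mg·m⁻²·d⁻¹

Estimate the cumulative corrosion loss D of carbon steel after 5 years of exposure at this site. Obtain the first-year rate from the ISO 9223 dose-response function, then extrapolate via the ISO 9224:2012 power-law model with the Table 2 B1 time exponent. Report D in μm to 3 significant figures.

D(5) = 53.2 μm

carbon steel: T≤10 °C ⇒ hinge +0.150·(-8.3−10) = -2.7450
  Pd branch = 1.77·Pd^0.52·e^(0.02·RH+f) = 3.737 μm/a
  Cl⁻ term: 0.102·473.8^0.62·exp(0.033·53+0.04·-8.3) = 19.18
  r_corr = 3.737 + 19.18 = 22.92 μm/a
ISO 9224: D(t) = r_corr · t^b with b = 0.523 (carbon steel, B1)
  D(5) = 22.92 × 5^0.523 = 22.92 × 2.32 = 53.18 μm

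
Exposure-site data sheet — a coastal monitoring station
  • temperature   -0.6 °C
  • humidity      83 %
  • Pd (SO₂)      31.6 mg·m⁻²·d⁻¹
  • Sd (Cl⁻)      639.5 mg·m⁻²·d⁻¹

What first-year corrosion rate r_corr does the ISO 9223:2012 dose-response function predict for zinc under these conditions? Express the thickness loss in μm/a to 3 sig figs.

zinc: f(T) = +0.038·(T−10) [T≤10 °C] = -0.4028
  Pd branch = 0.0129·Pd^0.44·e^(0.046·RH+f) = 1.793 μm/a
  Cl⁻ term: 0.0175·639.5^0.57·exp(0.008·83+0.085·-0.6) = 1.284
  sum: 1.793 + 1.284 → r_corr = 3.077 μm/a

r_corr = 3.08 μm/a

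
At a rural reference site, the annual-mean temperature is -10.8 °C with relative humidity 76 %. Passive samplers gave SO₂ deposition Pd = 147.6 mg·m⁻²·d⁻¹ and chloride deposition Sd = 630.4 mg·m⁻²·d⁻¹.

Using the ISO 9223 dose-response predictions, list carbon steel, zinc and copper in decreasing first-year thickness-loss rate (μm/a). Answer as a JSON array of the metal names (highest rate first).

["carbon steel", "zinc", "copper"]

carbon steel: f(T) = +0.150·(T−10) [T≤10 °C] = -3.1200
  sulphur-dioxide contribution → 4.798 μm/a
  chloride contribution → 44.25 μm/a
  total first-year rate 49.05 μm/a
zinc: f(T) = +0.038·(T−10) [T≤10 °C] = -0.7904
  sulphur-dioxide contribution → 1.738 μm/a
  chloride contribution → 0.506 μm/a
  ⇒ r_corr(zinc) = 2.244 μm/a
copper: T≤10 °C ⇒ hinge +0.126·(-10.8−10) = -2.6208
  sulphur-dioxide contribution → 0.1251 μm/a
  chloride contribution → 0.5309 μm/a
  total first-year rate 0.6561 μm/a
Ordering by μm/a: carbon steel (49.1) > zinc (2.24) > copper (0.656)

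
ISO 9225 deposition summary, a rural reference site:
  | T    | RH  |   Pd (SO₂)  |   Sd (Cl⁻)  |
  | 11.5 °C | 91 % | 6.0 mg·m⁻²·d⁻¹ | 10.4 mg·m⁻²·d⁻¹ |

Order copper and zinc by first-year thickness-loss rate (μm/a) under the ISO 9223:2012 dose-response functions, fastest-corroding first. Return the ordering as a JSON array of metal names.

copper: f(T) = -0.080·(T−10) [T>10 °C] = -0.1200
  Pd branch = 0.0053·Pd^0.26·e^(0.059·RH+f) = 1.608 μm/a
  Sd branch = 0.01025·Sd^0.27·e^(0.036·RH+0.049·T) = 0.897 μm/a
  r_corr = 1.608 + 0.897 = 2.505 μm/a
zinc: temperature factor f = -0.071·(1.5) = -0.1065
  Pd branch = 0.0129·Pd^0.44·e^(0.046·RH+f) = 1.678 μm/a
  Sd branch = 0.0175·Sd^0.57·e^(0.008·RH+0.085·T) = 0.366 μm/a
  sum: 1.678 + 0.366 → r_corr = 2.044 μm/a
Ordering by μm/a: copper (2.5) > zinc (2.04)

["copper", "zinc"]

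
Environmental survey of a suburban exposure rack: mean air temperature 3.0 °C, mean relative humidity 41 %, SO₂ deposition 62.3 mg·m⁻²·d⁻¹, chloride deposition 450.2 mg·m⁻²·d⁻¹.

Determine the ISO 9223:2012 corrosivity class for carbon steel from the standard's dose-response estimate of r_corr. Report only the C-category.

C3

carbon steel: T≤10 °C ⇒ hinge +0.150·(3.0−10) = -1.0500
  SO₂ term: 1.77·62.3^0.52·exp(0.02·41-1.0500) = 12.06
  Cl⁻ term: 0.102·450.2^0.62·exp(0.033·41+0.04·3.0) = 19.65
  sum: 12.06 + 19.65 → r_corr = 31.71 μm/a
Category bounds: 25…50 μm/a bracket r_corr ⇒ C3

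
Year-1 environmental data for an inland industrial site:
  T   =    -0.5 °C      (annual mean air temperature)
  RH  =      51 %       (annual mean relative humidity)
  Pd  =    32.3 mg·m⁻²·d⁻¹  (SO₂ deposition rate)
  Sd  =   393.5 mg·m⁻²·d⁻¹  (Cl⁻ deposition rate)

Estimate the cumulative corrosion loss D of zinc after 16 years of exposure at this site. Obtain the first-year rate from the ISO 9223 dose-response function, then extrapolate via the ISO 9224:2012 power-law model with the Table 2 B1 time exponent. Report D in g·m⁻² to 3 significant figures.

zinc: temperature factor f = +0.038·(-10.5) = -0.3990
  SO₂ term: 0.0129·32.3^0.44·exp(0.046·51-0.3990) = 0.4171
  Cl⁻ term: 0.0175·393.5^0.57·exp(0.008·51+0.085·-0.5) = 0.7601
  r_corr = 0.4171 + 0.7601 = 1.177 μm/a
Long-term exponent b (ISO 9224 Table 2, B1) = 0.813
  D(16) = 1.177 × 16^0.813 = 1.177 × 9.527 = 11.22 μm
  Mass loss = 11.22 μm × 7.14 g/cm³ = 80.08 g·m⁻²

D(16) = 80.1 g·m⁻²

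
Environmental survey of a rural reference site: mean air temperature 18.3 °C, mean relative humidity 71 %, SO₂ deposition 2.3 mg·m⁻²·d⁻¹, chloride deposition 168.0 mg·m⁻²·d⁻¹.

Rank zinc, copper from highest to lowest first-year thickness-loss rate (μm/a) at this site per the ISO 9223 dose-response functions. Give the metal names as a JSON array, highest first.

["zinc", "copper"]

zinc: temperature factor f = -0.071·(8.3) = -0.5893
  SO₂ term: 0.0129·2.3^0.44·exp(0.046·71-0.5893) = 0.2705
  Cl⁻ term: 0.0175·168.0^0.57·exp(0.008·71+0.085·18.3) = 2.714
  sum: 0.2705 + 2.714 → r_corr = 2.985 μm/a
copper: T>10 °C ⇒ hinge -0.080·(18.3−10) = -0.6640
  Pd branch = 0.0053·Pd^0.26·e^(0.059·RH+f) = 0.2235 μm/a
  Cl⁻ term: 0.01025·168.0^0.27·exp(0.036·71+0.049·18.3) = 1.291
  r_corr = 0.2235 + 1.291 = 1.515 μm/a
Ordering by μm/a: zinc (2.99) > copper (1.51)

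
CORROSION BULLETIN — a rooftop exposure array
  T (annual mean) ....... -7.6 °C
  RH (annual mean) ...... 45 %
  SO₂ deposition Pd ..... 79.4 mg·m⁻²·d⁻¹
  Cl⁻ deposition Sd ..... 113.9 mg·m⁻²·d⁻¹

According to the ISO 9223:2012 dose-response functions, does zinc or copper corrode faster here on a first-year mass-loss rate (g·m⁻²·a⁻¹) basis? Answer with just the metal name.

zinc: f(T) = +0.038·(T−10) [T≤10 °C] = -0.6688
  sulphur-dioxide contribution → 0.359 μm/a
  chloride contribution → 0.1955 μm/a
  total first-year rate 0.5544 μm/a
  mass loss = 0.5544 μm/a × 7.14 g/cm³ = 3.959 g·m⁻²·a⁻¹
copper: f(T) = +0.126·(T−10) [T≤10 °C] = -2.2176
  sulphur-dioxide contribution → 0.0256 μm/a
  chloride contribution → 0.1282 μm/a
  ⇒ r_corr(copper) = 0.1538 μm/a
  mass loss = 0.1538 μm/a × 8.96 g/cm³ = 1.378 g·m⁻²·a⁻¹
Ordering by g·m⁻²·a⁻¹: zinc (3.96) > copper (1.38)

zinc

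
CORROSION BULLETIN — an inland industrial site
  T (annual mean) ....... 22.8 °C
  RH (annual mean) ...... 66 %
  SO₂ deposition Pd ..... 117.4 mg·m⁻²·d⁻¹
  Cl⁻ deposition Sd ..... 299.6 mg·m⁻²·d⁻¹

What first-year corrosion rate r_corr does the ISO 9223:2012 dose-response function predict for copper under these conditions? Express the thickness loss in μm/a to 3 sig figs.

copper: f(T) = -0.080·(T−10) [T>10 °C] = -1.0240
  SO₂ term: 0.0053·117.4^0.26·exp(0.059·66-1.0240) = 0.3227
  Sd branch = 0.01025·Sd^0.27·e^(0.036·RH+0.049·T) = 1.572 μm/a
  sum: 0.3227 + 1.572 → r_corr = 1.895 μm/a

r_corr = 1.89 μm/a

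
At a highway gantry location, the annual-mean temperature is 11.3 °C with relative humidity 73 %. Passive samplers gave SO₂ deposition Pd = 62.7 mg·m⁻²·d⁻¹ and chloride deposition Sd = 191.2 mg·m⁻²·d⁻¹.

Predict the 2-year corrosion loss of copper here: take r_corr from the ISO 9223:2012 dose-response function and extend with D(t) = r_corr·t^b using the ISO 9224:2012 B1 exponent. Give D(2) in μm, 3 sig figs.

copper: f(T) = -0.080·(T−10) [T>10 °C] = -0.1040
  sulphur-dioxide contribution → 1.04 μm/a
  chloride contribution → 1.02 μm/a
  ⇒ r_corr(copper) = 2.06 μm/a
ISO 9224: D(t) = r_corr · t^b with b = 0.667 (copper, B1)
  D(2) = 2.06 × 2^0.667 = 2.06 × 1.588 = 3.27 μm

D(2) = 3.27 μm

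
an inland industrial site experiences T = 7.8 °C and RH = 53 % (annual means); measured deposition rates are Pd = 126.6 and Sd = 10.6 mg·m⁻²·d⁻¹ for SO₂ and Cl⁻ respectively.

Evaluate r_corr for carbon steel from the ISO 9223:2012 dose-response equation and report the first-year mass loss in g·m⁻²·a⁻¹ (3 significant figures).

r_corr = 385 g·m⁻²·a⁻¹

carbon steel: temperature factor f = +0.150·(-2.2) = -0.3300
  sulphur-dioxide contribution → 45.53 μm/a
  chloride contribution → 3.462 μm/a
  ⇒ r_corr(carbon steel) = 48.99 μm/a
Convert to mass loss: 48.99 μm/a × 7.85 g/cm³ = 384.6 g·m⁻²·a⁻¹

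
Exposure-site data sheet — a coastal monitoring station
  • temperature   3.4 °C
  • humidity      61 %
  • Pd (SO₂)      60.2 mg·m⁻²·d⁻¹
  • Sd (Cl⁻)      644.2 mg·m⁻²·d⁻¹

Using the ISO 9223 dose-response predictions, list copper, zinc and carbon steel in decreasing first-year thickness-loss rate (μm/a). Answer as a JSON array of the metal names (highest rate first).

["carbon steel", "zinc", "copper"]

copper: temperature factor f = +0.126·(-6.6) = -0.8316
  Pd branch = 0.0053·Pd^0.26·e^(0.059·RH+f) = 0.2448 μm/a
  Sd branch = 0.01025·Sd^0.27·e^(0.036·RH+0.049·T) = 0.6241 μm/a
  sum: 0.2448 + 0.6241 → r_corr = 0.8689 μm/a
zinc: T≤10 °C ⇒ hinge +0.038·(3.4−10) = -0.2508
  Pd branch = 0.0129·Pd^0.44·e^(0.046·RH+f) = 1.008 μm/a
  Cl⁻ term: 0.0175·644.2^0.57·exp(0.008·61+0.085·3.4) = 1.519
  sum: 1.008 + 1.519 → r_corr = 2.527 μm/a
carbon steel: temperature factor f = +0.150·(-6.6) = -0.9900
  Pd branch = 1.77·Pd^0.52·e^(0.02·RH+f) = 18.76 μm/a
  Sd branch = 0.102·Sd^0.62·e^(0.033·RH+0.04·T) = 48.25 μm/a
  r_corr = 18.76 + 48.25 = 67.01 μm/a
Ordering by μm/a: carbon steel (67) > zinc (2.53) > copper (0.869)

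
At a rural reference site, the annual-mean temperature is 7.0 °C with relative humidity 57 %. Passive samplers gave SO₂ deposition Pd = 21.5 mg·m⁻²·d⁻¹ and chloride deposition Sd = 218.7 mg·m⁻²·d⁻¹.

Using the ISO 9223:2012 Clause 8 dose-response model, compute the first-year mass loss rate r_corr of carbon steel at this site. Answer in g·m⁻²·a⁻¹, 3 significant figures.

r_corr = 333 g·m⁻²·a⁻¹

carbon steel: f(T) = +0.150·(T−10) [T≤10 °C] = -0.4500
  Pd branch = 1.77·Pd^0.52·e^(0.02·RH+f) = 17.4 μm/a
  Sd branch = 0.102·Sd^0.62·e^(0.033·RH+0.04·T) = 24.99 μm/a
  r_corr = 17.4 + 24.99 = 42.39 μm/a
Convert to mass loss: 42.39 μm/a × 7.85 g/cm³ = 332.8 g·m⁻²·a⁻¹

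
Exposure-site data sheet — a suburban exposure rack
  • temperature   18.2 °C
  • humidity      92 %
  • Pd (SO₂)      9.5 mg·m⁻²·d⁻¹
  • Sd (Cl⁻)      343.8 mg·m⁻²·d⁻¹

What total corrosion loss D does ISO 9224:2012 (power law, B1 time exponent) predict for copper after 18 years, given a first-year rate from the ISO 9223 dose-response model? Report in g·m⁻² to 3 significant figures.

copper: T>10 °C ⇒ hinge -0.080·(18.2−10) = -0.6560
  Pd branch = 0.0053·Pd^0.26·e^(0.059·RH+f) = 1.124 μm/a
  Sd branch = 0.01025·Sd^0.27·e^(0.036·RH+0.049·T) = 3.321 μm/a
  sum: 1.124 + 3.321 → r_corr = 4.445 μm/a
Long-term exponent b (ISO 9224 Table 2, B1) = 0.667
  D(18) = 4.445 × 18^0.667 = 4.445 × 6.875 = 30.56 μm
  Mass loss = 30.56 μm × 8.96 g/cm³ = 273.8 g·m⁻²

D(18) = 274 g·m⁻²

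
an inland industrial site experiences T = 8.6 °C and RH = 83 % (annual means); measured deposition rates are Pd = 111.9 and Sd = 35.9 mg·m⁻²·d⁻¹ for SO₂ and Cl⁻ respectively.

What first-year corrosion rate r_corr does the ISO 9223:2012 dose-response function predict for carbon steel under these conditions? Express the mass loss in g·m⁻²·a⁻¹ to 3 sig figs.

r_corr = 849 g·m⁻²·a⁻¹

carbon steel: f(T) = +0.150·(T−10) [T≤10 °C] = -0.2100
  SO₂ term: 1.77·111.9^0.52·exp(0.02·83-0.2100) = 87.72
  Cl⁻ term: 0.102·35.9^0.62·exp(0.033·83+0.04·8.6) = 20.5
  sum: 87.72 + 20.5 → r_corr = 108.2 μm/a
Convert to mass loss: 108.2 μm/a × 7.85 g/cm³ = 849.5 g·m⁻²·a⁻¹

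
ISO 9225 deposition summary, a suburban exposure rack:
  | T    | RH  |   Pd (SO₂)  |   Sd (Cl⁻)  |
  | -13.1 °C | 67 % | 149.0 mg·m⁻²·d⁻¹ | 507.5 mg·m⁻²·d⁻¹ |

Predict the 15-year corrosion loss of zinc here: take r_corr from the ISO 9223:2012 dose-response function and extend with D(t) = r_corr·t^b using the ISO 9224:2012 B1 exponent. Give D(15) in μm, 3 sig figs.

D(15) = 12.6 μm

zinc: f(T) = +0.038·(T−10) [T≤10 °C] = -0.8778
  Pd branch = 0.0129·Pd^0.44·e^(0.046·RH+f) = 1.057 μm/a
  Cl⁻ term: 0.0175·507.5^0.57·exp(0.008·67+0.085·-13.1) = 0.3422
  r_corr = 1.057 + 0.3422 = 1.399 μm/a
ISO 9224: D(t) = r_corr · t^b with b = 0.813 (zinc, B1)
  D(15) = 1.399 × 15^0.813 = 1.399 × 9.04 = 12.65 μm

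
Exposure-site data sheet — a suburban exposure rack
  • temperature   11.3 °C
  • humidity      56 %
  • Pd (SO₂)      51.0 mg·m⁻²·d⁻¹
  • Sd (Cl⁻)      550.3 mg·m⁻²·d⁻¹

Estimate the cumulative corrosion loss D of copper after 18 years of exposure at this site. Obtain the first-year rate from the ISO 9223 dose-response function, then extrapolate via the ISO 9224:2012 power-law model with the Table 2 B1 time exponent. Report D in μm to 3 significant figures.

D(18) = 7.54 μm

copper: T>10 °C ⇒ hinge -0.080·(11.3−10) = -0.1040
  sulphur-dioxide contribution → 0.3614 μm/a
  chloride contribution → 0.7357 μm/a
  total first-year rate 1.097 μm/a
ISO 9224: D(t) = r_corr · t^b with b = 0.667 (copper, B1)
  D(18) = 1.097 × 18^0.667 = 1.097 × 6.875 = 7.542 μm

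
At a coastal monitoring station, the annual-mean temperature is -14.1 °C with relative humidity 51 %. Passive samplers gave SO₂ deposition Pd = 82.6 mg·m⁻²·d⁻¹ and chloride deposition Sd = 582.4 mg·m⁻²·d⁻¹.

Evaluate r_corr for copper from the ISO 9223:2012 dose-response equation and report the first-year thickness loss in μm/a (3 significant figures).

r_corr = 0.196 μm/a

copper: f(T) = +0.126·(T−10) [T≤10 °C] = -3.0366
  Pd branch = 0.0053·Pd^0.26·e^(0.059·RH+f) = 0.01624 μm/a
  Sd branch = 0.01025·Sd^0.27·e^(0.036·RH+0.049·T) = 0.1797 μm/a
  sum: 0.01624 + 0.1797 → r_corr = 0.196 μm/a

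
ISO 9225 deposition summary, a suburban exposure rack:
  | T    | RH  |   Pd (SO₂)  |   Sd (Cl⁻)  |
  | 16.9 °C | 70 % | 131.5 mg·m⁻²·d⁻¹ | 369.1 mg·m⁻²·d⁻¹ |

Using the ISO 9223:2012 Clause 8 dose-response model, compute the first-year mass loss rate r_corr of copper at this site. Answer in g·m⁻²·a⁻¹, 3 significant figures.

r_corr = 18.9 g·m⁻²·a⁻¹

copper: temperature factor f = -0.080·(6.9) = -0.5520
  sulphur-dioxide contribution → 0.6747 μm/a
  chloride contribution → 1.439 μm/a
  ⇒ r_corr(copper) = 2.113 μm/a
Convert to mass loss: 2.113 μm/a × 8.96 g/cm³ = 18.93 g·m⁻²·a⁻¹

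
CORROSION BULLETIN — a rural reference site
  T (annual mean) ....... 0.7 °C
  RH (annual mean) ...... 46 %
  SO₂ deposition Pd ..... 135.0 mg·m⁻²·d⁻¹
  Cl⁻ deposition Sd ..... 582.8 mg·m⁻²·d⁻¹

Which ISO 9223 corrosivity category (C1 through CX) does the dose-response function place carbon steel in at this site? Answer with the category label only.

carbon steel: T≤10 °C ⇒ hinge +0.150·(0.7−10) = -1.3950
  sulphur-dioxide contribution → 14.11 μm/a
  chloride contribution → 24.81 μm/a
  ⇒ r_corr(carbon steel) = 38.92 μm/a
ISO 9223 Table 2 (carbon steel): 25 < 38.9 ≤ 50 μm/a ⇒ C3

C3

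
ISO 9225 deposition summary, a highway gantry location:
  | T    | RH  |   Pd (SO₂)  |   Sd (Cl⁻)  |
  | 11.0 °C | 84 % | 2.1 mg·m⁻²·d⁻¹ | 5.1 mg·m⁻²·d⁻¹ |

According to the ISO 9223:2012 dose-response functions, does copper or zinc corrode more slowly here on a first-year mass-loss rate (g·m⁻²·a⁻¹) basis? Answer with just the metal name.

copper: T>10 °C ⇒ hinge -0.080·(11.0−10) = -0.0800
  Pd branch = 0.0053·Pd^0.26·e^(0.059·RH+f) = 0.8427 μm/a
  Sd branch = 0.01025·Sd^0.27·e^(0.036·RH+0.049·T) = 0.5613 μm/a
  sum: 0.8427 + 0.5613 → r_corr = 1.404 μm/a
  mass loss = 1.404 μm/a × 8.96 g/cm³ = 12.58 g·m⁻²·a⁻¹
zinc: T>10 °C ⇒ hinge -0.071·(11.0−10) = -0.0710
  Pd branch = 0.0129·Pd^0.44·e^(0.046·RH+f) = 0.7937 μm/a
  Sd branch = 0.0175·Sd^0.57·e^(0.008·RH+0.085·T) = 0.2209 μm/a
  sum: 0.7937 + 0.2209 → r_corr = 1.015 μm/a
  mass loss = 1.015 μm/a × 7.14 g/cm³ = 7.244 g·m⁻²·a⁻¹
Ordering by g·m⁻²·a⁻¹: copper (12.6) > zinc (7.24)

zinc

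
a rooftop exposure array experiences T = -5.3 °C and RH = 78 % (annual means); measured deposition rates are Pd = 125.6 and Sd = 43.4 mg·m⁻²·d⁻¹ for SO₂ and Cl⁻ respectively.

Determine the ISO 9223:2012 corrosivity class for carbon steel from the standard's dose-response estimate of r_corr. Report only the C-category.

carbon steel: f(T) = +0.150·(T−10) [T≤10 °C] = -2.2950
  SO₂ term: 1.77·125.6^0.52·exp(0.02·78-2.2950) = 10.48
  Sd branch = 0.102·Sd^0.62·e^(0.033·RH+0.04·T) = 11.21 μm/a
  r_corr = 10.48 + 11.21 = 21.69 μm/a
Category bounds: 1.3…25 μm/a bracket r_corr ⇒ C2

C2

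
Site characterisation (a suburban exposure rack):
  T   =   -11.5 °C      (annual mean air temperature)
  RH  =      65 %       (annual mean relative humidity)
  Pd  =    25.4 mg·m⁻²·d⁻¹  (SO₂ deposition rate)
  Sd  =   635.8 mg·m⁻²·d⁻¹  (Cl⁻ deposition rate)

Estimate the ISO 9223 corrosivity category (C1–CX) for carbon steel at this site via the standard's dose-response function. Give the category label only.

carbon steel: T≤10 °C ⇒ hinge +0.150·(-11.5−10) = -3.2250
  sulphur-dioxide contribution → 1.388 μm/a
  chloride contribution → 30.09 μm/a
  ⇒ r_corr(carbon steel) = 31.48 μm/a
31.5 μm/a falls in (25, 50] for carbon steel → category C3

C3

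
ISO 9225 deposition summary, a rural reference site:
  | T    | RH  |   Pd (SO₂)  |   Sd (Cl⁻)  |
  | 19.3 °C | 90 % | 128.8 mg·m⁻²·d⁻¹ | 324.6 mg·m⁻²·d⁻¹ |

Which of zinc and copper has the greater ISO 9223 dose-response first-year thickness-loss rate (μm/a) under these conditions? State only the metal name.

zinc

zinc: f(T) = -0.071·(T−10) [T>10 °C] = -0.6603
  sulphur-dioxide contribution → 3.55 μm/a
  chloride contribution → 5.008 μm/a
  total first-year rate 8.557 μm/a
copper: temperature factor f = -0.080·(9.3) = -0.7440
  sulphur-dioxide contribution → 1.802 μm/a
  chloride contribution → 3.211 μm/a
  ⇒ r_corr(copper) = 5.013 μm/a
Ordering by μm/a: zinc (8.56) > copper (5.01)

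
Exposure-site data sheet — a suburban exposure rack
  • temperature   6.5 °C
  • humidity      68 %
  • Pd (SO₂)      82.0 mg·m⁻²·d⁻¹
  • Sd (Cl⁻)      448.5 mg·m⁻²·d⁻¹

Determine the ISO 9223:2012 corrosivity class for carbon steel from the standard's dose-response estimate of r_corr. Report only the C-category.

carbon steel: f(T) = +0.150·(T−10) [T≤10 °C] = -0.5250
  Pd branch = 1.77·Pd^0.52·e^(0.02·RH+f) = 40.35 μm/a
  Sd branch = 0.102·Sd^0.62·e^(0.033·RH+0.04·T) = 54.98 μm/a
  r_corr = 40.35 + 54.98 = 95.32 μm/a
ISO 9223 Table 2 (carbon steel): 80 < 95.3 ≤ 200 μm/a ⇒ C5

C5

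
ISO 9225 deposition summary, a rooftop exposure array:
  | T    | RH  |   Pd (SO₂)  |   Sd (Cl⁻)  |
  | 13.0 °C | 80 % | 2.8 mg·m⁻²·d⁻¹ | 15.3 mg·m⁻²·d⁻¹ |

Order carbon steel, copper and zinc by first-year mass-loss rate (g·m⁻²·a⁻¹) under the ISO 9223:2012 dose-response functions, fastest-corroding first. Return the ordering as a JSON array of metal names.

["carbon steel", "copper", "zinc"]

carbon steel: T>10 °C ⇒ hinge -0.054·(13.0−10) = -0.1620
  Pd branch = 1.77·Pd^0.52·e^(0.02·RH+f) = 12.74 μm/a
  Sd branch = 0.102·Sd^0.62·e^(0.033·RH+0.04·T) = 13.05 μm/a
  sum: 12.74 + 13.05 → r_corr = 25.78 μm/a
  mass loss = 25.78 μm/a × 7.85 g/cm³ = 202.4 g·m⁻²·a⁻¹
copper: f(T) = -0.080·(T−10) [T>10 °C] = -0.2400
  Pd branch = 0.0053·Pd^0.26·e^(0.059·RH+f) = 0.6112 μm/a
  Sd branch = 0.01025·Sd^0.27·e^(0.036·RH+0.049·T) = 0.7211 μm/a
  r_corr = 0.6112 + 0.7211 = 1.332 μm/a
  mass loss = 1.332 μm/a × 8.96 g/cm³ = 11.94 g·m⁻²·a⁻¹
zinc: f(T) = -0.071·(T−10) [T>10 °C] = -0.2130
  Pd branch = 0.0129·Pd^0.44·e^(0.046·RH+f) = 0.6502 μm/a
  Sd branch = 0.0175·Sd^0.57·e^(0.008·RH+0.085·T) = 0.4744 μm/a
  r_corr = 0.6502 + 0.4744 = 1.125 μm/a
  mass loss = 1.125 μm/a × 7.14 g/cm³ = 8.03 g·m⁻²·a⁻¹
Ordering by g·m⁻²·a⁻¹: carbon steel (202) > copper (11.9) > zinc (8.03)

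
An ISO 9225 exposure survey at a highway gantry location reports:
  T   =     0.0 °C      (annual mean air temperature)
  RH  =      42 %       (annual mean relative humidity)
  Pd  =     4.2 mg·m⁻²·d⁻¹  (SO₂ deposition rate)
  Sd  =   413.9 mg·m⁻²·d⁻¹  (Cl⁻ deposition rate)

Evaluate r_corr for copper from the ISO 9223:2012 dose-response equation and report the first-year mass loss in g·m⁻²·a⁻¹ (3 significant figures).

copper: temperature factor f = +0.126·(-10.0) = -1.2600
  Pd branch = 0.0053·Pd^0.26·e^(0.059·RH+f) = 0.02602 μm/a
  Sd branch = 0.01025·Sd^0.27·e^(0.036·RH+0.049·T) = 0.2366 μm/a
  sum: 0.02602 + 0.2366 → r_corr = 0.2626 μm/a
Convert to mass loss: 0.2626 μm/a × 8.96 g/cm³ = 2.353 g·m⁻²·a⁻¹

r_corr = 2.35 g·m⁻²·a⁻¹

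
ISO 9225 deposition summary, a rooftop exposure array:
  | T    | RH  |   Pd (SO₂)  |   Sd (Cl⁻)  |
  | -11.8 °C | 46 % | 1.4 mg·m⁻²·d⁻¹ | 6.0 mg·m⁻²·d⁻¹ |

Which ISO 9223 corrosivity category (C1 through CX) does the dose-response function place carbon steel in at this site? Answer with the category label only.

carbon steel: T≤10 °C ⇒ hinge +0.150·(-11.8−10) = -3.2700
  SO₂ term: 1.77·1.4^0.52·exp(0.02·46-3.2700) = 0.2011
  Sd branch = 0.102·Sd^0.62·e^(0.033·RH+0.04·T) = 0.8817 μm/a
  r_corr = 0.2011 + 0.8817 = 1.083 μm/a
Category bounds: 0…1.3 μm/a bracket r_corr ⇒ C1

C1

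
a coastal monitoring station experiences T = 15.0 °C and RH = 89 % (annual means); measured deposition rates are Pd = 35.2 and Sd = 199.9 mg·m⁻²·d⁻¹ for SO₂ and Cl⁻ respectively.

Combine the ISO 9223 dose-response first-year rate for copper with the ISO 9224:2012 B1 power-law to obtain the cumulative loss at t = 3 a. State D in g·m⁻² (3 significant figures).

D(3) = 72.9 g·m⁻²

copper: f(T) = -0.080·(T−10) [T>10 °C] = -0.4000
  SO₂ term: 0.0053·35.2^0.26·exp(0.059·89-0.4000) = 1.711
  Sd branch = 0.01025·Sd^0.27·e^(0.036·RH+0.049·T) = 2.201 μm/a
  r_corr = 1.711 + 2.201 = 3.912 μm/a
ISO 9224: D(t) = r_corr · t^b with b = 0.667 (copper, B1)
  D(3) = 3.912 × 3^0.667 = 3.912 × 2.081 = 8.139 μm
  Mass loss = 8.139 μm × 8.96 g/cm³ = 72.93 g·m⁻²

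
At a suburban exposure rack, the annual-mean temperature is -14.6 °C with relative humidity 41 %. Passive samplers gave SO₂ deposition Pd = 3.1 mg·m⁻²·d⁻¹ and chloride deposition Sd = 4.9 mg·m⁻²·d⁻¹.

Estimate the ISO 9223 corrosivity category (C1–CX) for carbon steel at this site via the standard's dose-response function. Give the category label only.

carbon steel: f(T) = +0.150·(T−10) [T≤10 °C] = -3.6900
  sulphur-dioxide contribution → 0.1807 μm/a
  chloride contribution → 0.5895 μm/a
  ⇒ r_corr(carbon steel) = 0.7703 μm/a
Category bounds: 0…1.3 μm/a bracket r_corr ⇒ C1

C1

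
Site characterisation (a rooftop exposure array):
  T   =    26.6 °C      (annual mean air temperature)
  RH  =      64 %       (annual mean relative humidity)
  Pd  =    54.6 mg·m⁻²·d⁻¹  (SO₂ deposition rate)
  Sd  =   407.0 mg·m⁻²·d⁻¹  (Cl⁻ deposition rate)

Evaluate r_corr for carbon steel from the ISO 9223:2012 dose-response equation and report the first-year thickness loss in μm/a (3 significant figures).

r_corr = 122 μm/a

carbon steel: temperature factor f = -0.054·(16.6) = -0.8964
  Pd branch = 1.77·Pd^0.52·e^(0.02·RH+f) = 20.79 μm/a
  Cl⁻ term: 0.102·407.0^0.62·exp(0.033·64+0.04·26.6) = 101.4
  sum: 20.79 + 101.4 → r_corr = 122.2 μm/a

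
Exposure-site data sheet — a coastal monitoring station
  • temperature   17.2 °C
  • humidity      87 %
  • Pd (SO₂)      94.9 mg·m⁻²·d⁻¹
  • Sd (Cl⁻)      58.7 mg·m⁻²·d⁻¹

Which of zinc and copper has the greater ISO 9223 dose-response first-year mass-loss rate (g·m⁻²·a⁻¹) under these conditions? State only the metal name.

zinc

zinc: temperature factor f = -0.071·(7.2) = -0.5112
  SO₂ term: 0.0129·94.9^0.44·exp(0.046·87-0.5112) = 3.138
  Sd branch = 0.0175·Sd^0.57·e^(0.008·RH+0.085·T) = 1.543 μm/a
  sum: 3.138 + 1.543 → r_corr = 4.681 μm/a
  mass loss = 4.681 μm/a × 7.14 g/cm³ = 33.42 g·m⁻²·a⁻¹
copper: temperature factor f = -0.080·(7.2) = -0.5760
  SO₂ term: 0.0053·94.9^0.26·exp(0.059·87-0.5760) = 1.65
  Sd branch = 0.01025·Sd^0.27·e^(0.036·RH+0.049·T) = 1.639 μm/a
  r_corr = 1.65 + 1.639 = 3.289 μm/a
  mass loss = 3.289 μm/a × 8.96 g/cm³ = 29.47 g·m⁻²·a⁻¹
Ordering by g·m⁻²·a⁻¹: zinc (33.4) > copper (29.5)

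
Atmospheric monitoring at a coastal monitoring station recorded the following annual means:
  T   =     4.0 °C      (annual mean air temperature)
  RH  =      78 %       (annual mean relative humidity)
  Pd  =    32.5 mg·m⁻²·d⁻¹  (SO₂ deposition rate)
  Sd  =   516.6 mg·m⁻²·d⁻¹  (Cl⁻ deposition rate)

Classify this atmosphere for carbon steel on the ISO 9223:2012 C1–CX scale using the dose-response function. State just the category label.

carbon steel: f(T) = +0.150·(T−10) [T≤10 °C] = -0.9000
  sulphur-dioxide contribution → 20.93 μm/a
  chloride contribution → 75.53 μm/a
  ⇒ r_corr(carbon steel) = 96.46 μm/a
Category bounds: 80…200 μm/a bracket r_corr ⇒ C5

C5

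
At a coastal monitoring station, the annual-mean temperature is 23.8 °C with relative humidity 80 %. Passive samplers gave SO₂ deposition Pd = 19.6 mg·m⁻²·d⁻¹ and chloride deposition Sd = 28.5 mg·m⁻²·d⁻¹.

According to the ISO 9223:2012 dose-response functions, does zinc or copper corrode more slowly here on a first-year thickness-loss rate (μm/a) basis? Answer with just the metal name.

zinc: T>10 °C ⇒ hinge -0.071·(23.8−10) = -0.9798
  Pd branch = 0.0129·Pd^0.44·e^(0.046·RH+f) = 0.711 μm/a
  Sd branch = 0.0175·Sd^0.57·e^(0.008·RH+0.085·T) = 1.694 μm/a
  r_corr = 0.711 + 1.694 = 2.405 μm/a
copper: T>10 °C ⇒ hinge -0.080·(23.8−10) = -1.1040
  Pd branch = 0.0053·Pd^0.26·e^(0.059·RH+f) = 0.4272 μm/a
  Sd branch = 0.01025·Sd^0.27·e^(0.036·RH+0.049·T) = 1.448 μm/a
  r_corr = 0.4272 + 1.448 = 1.875 μm/a
Ordering by μm/a: zinc (2.4) > copper (1.88)

copper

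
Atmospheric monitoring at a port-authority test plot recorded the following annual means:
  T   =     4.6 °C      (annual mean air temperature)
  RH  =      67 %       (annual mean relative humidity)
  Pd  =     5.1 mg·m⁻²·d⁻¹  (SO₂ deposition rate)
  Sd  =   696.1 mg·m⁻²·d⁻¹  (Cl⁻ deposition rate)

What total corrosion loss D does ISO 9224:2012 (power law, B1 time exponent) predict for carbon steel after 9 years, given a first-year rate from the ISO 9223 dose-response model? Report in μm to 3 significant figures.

carbon steel: f(T) = +0.150·(T−10) [T≤10 °C] = -0.8100
  sulphur-dioxide contribution → 7.016 μm/a
  chloride contribution → 64.74 μm/a
  ⇒ r_corr(carbon steel) = 71.76 μm/a
Long-term exponent b (ISO 9224 Table 2, B1) = 0.523
  D(9) = 71.76 × 9^0.523 = 71.76 × 3.156 = 226.4 μm

D(9) = 226 μm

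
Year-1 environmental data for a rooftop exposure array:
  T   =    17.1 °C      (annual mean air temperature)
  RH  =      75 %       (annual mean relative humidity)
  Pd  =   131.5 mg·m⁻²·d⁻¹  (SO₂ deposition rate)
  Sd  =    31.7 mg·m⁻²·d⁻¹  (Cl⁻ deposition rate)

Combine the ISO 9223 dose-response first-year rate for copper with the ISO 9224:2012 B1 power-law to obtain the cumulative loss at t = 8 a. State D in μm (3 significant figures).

copper: temperature factor f = -0.080·(7.1) = -0.5680
  Pd branch = 0.0053·Pd^0.26·e^(0.059·RH+f) = 0.8918 μm/a
  Sd branch = 0.01025·Sd^0.27·e^(0.036·RH+0.049·T) = 0.8964 μm/a
  r_corr = 0.8918 + 0.8964 = 1.788 μm/a
Power-law: D(8) = r_corr · 8^0.667
  D(8) = 1.788 × 8^0.667 = 1.788 × 4.003 = 7.158 μm

D(8) = 7.16 μm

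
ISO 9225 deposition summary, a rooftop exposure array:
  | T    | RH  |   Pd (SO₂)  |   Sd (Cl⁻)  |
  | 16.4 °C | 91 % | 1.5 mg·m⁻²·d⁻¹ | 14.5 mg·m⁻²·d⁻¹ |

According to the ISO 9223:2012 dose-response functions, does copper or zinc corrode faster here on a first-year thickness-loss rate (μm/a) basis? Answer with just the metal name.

copper: T>10 °C ⇒ hinge -0.080·(16.4−10) = -0.5120
  SO₂ term: 0.0053·1.5^0.26·exp(0.059·91-0.5120) = 0.7576
  Cl⁻ term: 0.01025·14.5^0.27·exp(0.036·91+0.049·16.4) = 1.248
  r_corr = 0.7576 + 1.248 = 2.005 μm/a
zinc: T>10 °C ⇒ hinge -0.071·(16.4−10) = -0.4544
  SO₂ term: 0.0129·1.5^0.44·exp(0.046·91-0.4544) = 0.6437
  Cl⁻ term: 0.0175·14.5^0.57·exp(0.008·91+0.085·16.4) = 0.6708
  r_corr = 0.6437 + 0.6708 = 1.314 μm/a
Ordering by μm/a: copper (2.01) > zinc (1.31)

copper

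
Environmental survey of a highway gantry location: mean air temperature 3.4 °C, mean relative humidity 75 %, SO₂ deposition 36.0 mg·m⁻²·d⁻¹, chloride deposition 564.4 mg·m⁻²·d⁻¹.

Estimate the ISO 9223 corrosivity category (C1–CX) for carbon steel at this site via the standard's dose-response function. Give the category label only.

C5

carbon steel: T≤10 °C ⇒ hinge +0.150·(3.4−10) = -0.9900
  Pd branch = 1.77·Pd^0.52·e^(0.02·RH+f) = 19 μm/a
  Cl⁻ term: 0.102·564.4^0.62·exp(0.033·75+0.04·3.4) = 70.55
  sum: 19 + 70.55 → r_corr = 89.55 μm/a
ISO 9223 Table 2 (carbon steel): 80 < 89.6 ≤ 200 μm/a ⇒ C5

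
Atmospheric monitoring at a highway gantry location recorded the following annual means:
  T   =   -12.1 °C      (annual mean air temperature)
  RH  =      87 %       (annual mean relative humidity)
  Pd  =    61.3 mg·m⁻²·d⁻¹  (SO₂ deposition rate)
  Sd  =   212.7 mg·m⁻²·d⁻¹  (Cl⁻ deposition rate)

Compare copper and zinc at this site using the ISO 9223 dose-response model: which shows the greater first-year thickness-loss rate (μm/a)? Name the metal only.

copper: T≤10 °C ⇒ hinge +0.126·(-12.1−10) = -2.7846
  SO₂ term: 0.0053·61.3^0.26·exp(0.059·87-2.7846) = 0.1618
  Cl⁻ term: 0.01025·212.7^0.27·exp(0.036·87+0.049·-12.1) = 0.552
  sum: 0.1618 + 0.552 → r_corr = 0.7138 μm/a
zinc: temperature factor f = +0.038·(-22.1) = -0.8398
  Pd branch = 0.0129·Pd^0.44·e^(0.046·RH+f) = 1.864 μm/a
  Sd branch = 0.0175·Sd^0.57·e^(0.008·RH+0.085·T) = 0.2664 μm/a
  r_corr = 1.864 + 0.2664 = 2.13 μm/a
Ordering by μm/a: zinc (2.13) > copper (0.714)

zinc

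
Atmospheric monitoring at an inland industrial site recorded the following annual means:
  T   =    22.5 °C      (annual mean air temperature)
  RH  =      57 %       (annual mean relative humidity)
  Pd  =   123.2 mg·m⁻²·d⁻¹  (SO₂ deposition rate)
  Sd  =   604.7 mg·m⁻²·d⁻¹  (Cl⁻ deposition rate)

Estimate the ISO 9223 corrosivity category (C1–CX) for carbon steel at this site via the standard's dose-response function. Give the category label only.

C5

carbon steel: T>10 °C ⇒ hinge -0.054·(22.5−10) = -0.6750
  sulphur-dioxide contribution → 34.44 μm/a
  chloride contribution → 87.28 μm/a
  ⇒ r_corr(carbon steel) = 121.7 μm/a
122 μm/a falls in (80, 200] for carbon steel → category C5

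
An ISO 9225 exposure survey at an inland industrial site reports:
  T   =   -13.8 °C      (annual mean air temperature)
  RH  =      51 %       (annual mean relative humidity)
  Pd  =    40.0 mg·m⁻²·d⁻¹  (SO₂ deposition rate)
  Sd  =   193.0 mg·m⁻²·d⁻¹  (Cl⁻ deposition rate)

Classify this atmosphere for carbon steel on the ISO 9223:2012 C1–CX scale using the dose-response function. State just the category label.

carbon steel: f(T) = +0.150·(T−10) [T≤10 °C] = -3.5700
  sulphur-dioxide contribution → 0.941 μm/a
  chloride contribution → 8.257 μm/a
  total first-year rate 9.198 μm/a
9.2 μm/a falls in (1.3, 25] for carbon steel → category C2

C2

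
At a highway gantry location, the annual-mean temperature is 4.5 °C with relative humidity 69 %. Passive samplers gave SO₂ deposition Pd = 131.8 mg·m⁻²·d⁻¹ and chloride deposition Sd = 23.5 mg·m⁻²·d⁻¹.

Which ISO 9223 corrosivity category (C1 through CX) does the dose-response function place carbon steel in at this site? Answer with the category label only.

C3

carbon steel: temperature factor f = +0.150·(-5.5) = -0.8250
  Pd branch = 1.77·Pd^0.52·e^(0.02·RH+f) = 39.03 μm/a
  Sd branch = 0.102·Sd^0.62·e^(0.033·RH+0.04·T) = 8.428 μm/a
  sum: 39.03 + 8.428 → r_corr = 47.45 μm/a
ISO 9223 Table 2 (carbon steel): 25 < 47.5 ≤ 50 μm/a ⇒ C3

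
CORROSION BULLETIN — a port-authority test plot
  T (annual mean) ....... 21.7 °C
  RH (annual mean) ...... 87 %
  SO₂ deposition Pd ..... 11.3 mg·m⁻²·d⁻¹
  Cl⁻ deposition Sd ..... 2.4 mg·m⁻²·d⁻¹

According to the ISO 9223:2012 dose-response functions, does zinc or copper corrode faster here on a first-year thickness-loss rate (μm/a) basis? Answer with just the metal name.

zinc: T>10 °C ⇒ hinge -0.071·(21.7−10) = -0.8307
  Pd branch = 0.0129·Pd^0.44·e^(0.046·RH+f) = 0.8938 μm/a
  Cl⁻ term: 0.0175·2.4^0.57·exp(0.008·87+0.085·21.7) = 0.3657
  sum: 0.8938 + 0.3657 → r_corr = 1.259 μm/a
copper: f(T) = -0.080·(T−10) [T>10 °C] = -0.9360
  SO₂ term: 0.0053·11.3^0.26·exp(0.059·87-0.9360) = 0.6619
  Cl⁻ term: 0.01025·2.4^0.27·exp(0.036·87+0.049·21.7) = 0.8617
  r_corr = 0.6619 + 0.8617 = 1.524 μm/a
Ordering by μm/a: copper (1.52) > zinc (1.26)

copper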